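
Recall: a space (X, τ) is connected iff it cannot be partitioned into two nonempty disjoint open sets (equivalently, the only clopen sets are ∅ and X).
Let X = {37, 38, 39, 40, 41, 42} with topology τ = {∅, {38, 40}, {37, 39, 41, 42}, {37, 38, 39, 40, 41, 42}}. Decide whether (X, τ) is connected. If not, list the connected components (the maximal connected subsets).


(X, τ) is disconnected; components = [{38, 40}, {37, 39, 41, 42}].

Find clopen sets (U ∈ τ with X ∖ U ∈ τ):
  U = ∅, X ∖ U = {37, 38, 39, 40, 41, 42} — both open, so U is clopen.
  U = {38, 40}, X ∖ U = {37, 39, 41, 42} — both open, so U is clopen.
  U = {37, 39, 41, 42}, X ∖ U = {38, 40} — both open, so U is clopen.
  U = {37, 38, 39, 40, 41, 42}, X ∖ U = ∅ — both open, so U is clopen.
Nontrivial clopen(s) exist: e.g. {38, 40}. So (X, τ) is disconnected.
Compute connected components by grouping points that agree on all clopens:
  component: {38, 40}
  component: {37, 39, 41, 42}


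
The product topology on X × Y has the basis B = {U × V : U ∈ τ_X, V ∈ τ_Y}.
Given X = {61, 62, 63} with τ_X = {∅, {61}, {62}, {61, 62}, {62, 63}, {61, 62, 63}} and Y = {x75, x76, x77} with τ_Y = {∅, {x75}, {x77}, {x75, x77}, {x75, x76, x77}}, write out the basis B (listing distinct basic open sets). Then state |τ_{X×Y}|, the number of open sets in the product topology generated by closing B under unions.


Basis B = {∅ × ∅, {61} × {x75}, {61} × {x77}, {62} × {x75}, {62} × {x77}, {61} × {x75, x77}, {61, 62} × {x75}, {61, 62} × {x77}, {62} × {x75, x77}, {62, 63} × {x75}, {62, 63} × {x77}, {61} × {x75, x76, x77}, {61, 62, 63} × {x75}, {61, 62, 63} × {x77}, {62} × {x75, x76, x77}, {61, 62} × {x75, x77}, {62, 63} × {x75, x77}, {61, 62} × {x75, x76, x77}, {61, 62, 63} × {x75, x77}, {62, 63} × {x75, x76, x77}, {61, 62, 63} × {x75, x76, x77}}; |τ_{X×Y}| = 70.

Enumerate products U × V with U ∈ τ_X, V ∈ τ_Y (deduplicated):
  ∅ × ∅ = {} (∅)
  {61} × {x75} = {(61,x75)}
  {61} × {x77} = {(61,x77)}
  {62} × {x75} = {(62,x75)}
  {62} × {x77} = {(62,x77)}
  {61} × {x75, x77} = {(61,x75), (61,x77)}
  {61, 62} × {x75} = {(61,x75), (62,x75)}
  {61, 62} × {x77} = {(61,x77), (62,x77)}
  {62} × {x75, x77} = {(62,x75), (62,x77)}
  {62, 63} × {x75} = {(62,x75), (63,x75)}
  {62, 63} × {x77} = {(62,x77), (63,x77)}
  {61} × {x75, x76, x77} = {(61,x75), (61,x76), (61,x77)}
  {61, 62, 63} × {x75} = {(61,x75), (62,x75), (63,x75)}
  {61, 62, 63} × {x77} = {(61,x77), (62,x77), (63,x77)}
  {62} × {x75, x76, x77} = {(62,x75), (62,x76), (62,x77)}
  {61, 62} × {x75, x77} = {(61,x75), (61,x77), (62,x75), (62,x77)}
  {62, 63} × {x75, x77} = {(62,x75), (62,x77), (63,x75), (63,x77)}
  {61, 62} × {x75, x76, x77} = {(61,x75), (61,x76), (61,x77), (62,x75), (62,x76), (62,x77)}
  {61, 62, 63} × {x75, x77} = {(61,x75), (61,x77), (62,x75), (62,x77), (63,x75), (63,x77)}
  {62, 63} × {x75, x76, x77} = {(62,x75), (62,x76), (62,x77), (63,x75), (63,x76), (63,x77)}
  {61, 62, 63} × {x75, x76, x77} = {(61,x75), (61,x76), (61,x77), (62,x75), (62,x76), (62,x77), (63,x75), (63,x76), (63,x77)}
These 21 distinct sets form the basis B.
Close under arbitrary unions to get τ_{X×Y}; counting gives |τ_{X×Y}| = 70.


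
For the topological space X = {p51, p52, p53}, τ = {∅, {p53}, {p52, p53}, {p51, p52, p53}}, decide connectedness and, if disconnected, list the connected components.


(X, τ) is connected.

Find clopen sets (U ∈ τ with X ∖ U ∈ τ):
  U = ∅, X ∖ U = {p51, p52, p53} — both open, so U is clopen.
  U = {p51, p52, p53}, X ∖ U = ∅ — both open, so U is clopen.
Only trivial clopens (∅ and X) exist, so (X, τ) is connected.
Compute connected components by grouping points that agree on all clopens:
  component: {p51, p52, p53}


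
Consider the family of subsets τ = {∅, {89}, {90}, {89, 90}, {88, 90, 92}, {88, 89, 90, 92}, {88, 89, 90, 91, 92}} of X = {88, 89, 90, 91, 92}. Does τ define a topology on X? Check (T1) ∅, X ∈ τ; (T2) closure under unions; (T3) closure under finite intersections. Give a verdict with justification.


τ IS a topology on X.

Axiom (T1): ∅ ∈ τ? Yes; X ∈ τ? Yes.
Axiom (T2/T3): check pairwise unions and intersections of members of τ.
All pairwise intersections and unions checked — each lies in τ. Therefore τ satisfies (T1), (T2), (T3): it IS a topology on X.


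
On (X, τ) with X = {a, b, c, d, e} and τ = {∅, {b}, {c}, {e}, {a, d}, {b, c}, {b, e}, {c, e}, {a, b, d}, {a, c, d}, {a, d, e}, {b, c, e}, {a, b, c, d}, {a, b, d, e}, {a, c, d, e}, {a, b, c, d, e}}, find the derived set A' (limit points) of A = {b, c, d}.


A' = {a}

For each x ∈ X, list the open sets U ∈ τ with x ∈ U, then check whether U ∩ (A ∖ {x}) ≠ ∅ for every such U.
  x = a: opens ∋ x are {a, d}, {a, b, d}, {a, c, d}, {a, d, e}, {a, b, c, d}, {a, b, d, e}, {a, c, d, e}, {a, b, c, d, e}; each meets A ∖ {a}, so x IS a limit point.
  x = b: open {b} ∋ x has {b} ∩ (A ∖ {b}) = ∅, so x is NOT a limit point.
  x = c: open {c} ∋ x has {c} ∩ (A ∖ {c}) = ∅, so x is NOT a limit point.
  x = d: open {a, d} ∋ x has {a, d} ∩ (A ∖ {d}) = ∅, so x is NOT a limit point.
  x = e: open {e} ∋ x has {e} ∩ (A ∖ {e}) = ∅, so x is NOT a limit point.
Collecting: A' = {a}.


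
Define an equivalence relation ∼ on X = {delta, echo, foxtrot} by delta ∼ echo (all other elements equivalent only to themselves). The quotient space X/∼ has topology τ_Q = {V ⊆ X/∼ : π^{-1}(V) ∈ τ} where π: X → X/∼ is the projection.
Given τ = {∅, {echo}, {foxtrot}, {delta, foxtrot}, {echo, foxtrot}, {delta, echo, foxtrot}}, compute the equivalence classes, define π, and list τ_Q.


X/∼ = {[delta=echo], [foxtrot]}; |τ_Q| = 3.

Equivalence classes: [delta=echo], [foxtrot].
Quotient map π: X → X/∼ sends delta ↦ [delta=echo], echo ↦ [delta=echo], foxtrot ↦ [foxtrot].
For each subset V ⊆ X/∼, compute π^{-1}(V) ⊆ X and check whether π^{-1}(V) ∈ τ. V is open in τ_Q iff π^{-1}(V) ∈ τ.
  V = {}: π^{-1}(V) = ∅ ∈ τ ✓.
  V = {[delta=echo]}: π^{-1}(V) = {delta, echo} ∉ τ ✗.
  V = {[foxtrot]}: π^{-1}(V) = {foxtrot} ∈ τ ✓.
  V = {[delta=echo], [foxtrot]}: π^{-1}(V) = {delta, echo, foxtrot} ∈ τ ✓.
Open sets in the quotient: τ_Q = {{}, {[foxtrot]}, {[delta=echo], [foxtrot]}} (3 elements).


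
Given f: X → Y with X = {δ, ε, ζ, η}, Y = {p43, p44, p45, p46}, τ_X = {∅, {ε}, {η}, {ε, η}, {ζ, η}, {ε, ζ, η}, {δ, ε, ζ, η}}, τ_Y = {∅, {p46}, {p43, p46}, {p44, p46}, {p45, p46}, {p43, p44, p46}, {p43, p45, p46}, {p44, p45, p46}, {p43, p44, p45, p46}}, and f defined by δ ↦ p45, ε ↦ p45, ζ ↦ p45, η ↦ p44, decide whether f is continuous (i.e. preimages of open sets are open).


f is NOT continuous.

Compute f^{-1}(U) for each U ∈ τ_Y:
  U = ∅: f^{-1}(U) = ∅ ∈ τ_X ✓.
  U = {p46}: f^{-1}(U) = ∅ ∈ τ_X ✓.
  U = {p43, p46}: f^{-1}(U) = ∅ ∈ τ_X ✓.
  U = {p44, p46}: f^{-1}(U) = {η} ∈ τ_X ✓.
  U = {p45, p46}: f^{-1}(U) = {δ, ε, ζ} ∉ τ_X ✗.
  U = {p43, p44, p46}: f^{-1}(U) = {η} ∈ τ_X ✓.
  U = {p43, p45, p46}: f^{-1}(U) = {δ, ε, ζ} ∉ τ_X ✗.
  U = {p44, p45, p46}: f^{-1}(U) = {δ, ε, ζ, η} ∈ τ_X ✓.
  U = {p43, p44, p45, p46}: f^{-1}(U) = {δ, ε, ζ, η} ∈ τ_X ✓.
Found U = {p45, p46} with f^{-1}(U) = {δ, ε, ζ} not in τ_X. Therefore f is NOT continuous.


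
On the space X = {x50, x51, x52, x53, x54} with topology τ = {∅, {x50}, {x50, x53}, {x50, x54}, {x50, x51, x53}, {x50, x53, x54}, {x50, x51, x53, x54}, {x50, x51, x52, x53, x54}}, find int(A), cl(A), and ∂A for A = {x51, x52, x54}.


int(A) = ∅, cl(A) = {x51, x52, x54}, ∂A = {x51, x52, x54}.

Closed sets in (X, τ) are complements of opens:
  closed(X, τ) = {∅, {x52}, {x51, x52}, {x52, x54}, {x51, x52, x53}, {x51, x52, x54}, {x51, x52, x53, x54}, {x50, x51, x52, x53, x54}}.
int(A) = ⋃ {U ∈ τ : U ⊆ A}. Opens contained in A: ∅.
Taking the union of these: int(A) = ∅.
cl(A) = ⋂ {C closed : A ⊆ C}. Closed sets containing A: {x51, x52, x54}, {x51, x52, x53, x54}, {x50, x51, x52, x53, x54}.
Intersecting these: cl(A) = {x51, x52, x54}.
∂A = cl(A) ∖ int(A) = {x51, x52, x54} ∖ ∅ = {x51, x52, x54}.


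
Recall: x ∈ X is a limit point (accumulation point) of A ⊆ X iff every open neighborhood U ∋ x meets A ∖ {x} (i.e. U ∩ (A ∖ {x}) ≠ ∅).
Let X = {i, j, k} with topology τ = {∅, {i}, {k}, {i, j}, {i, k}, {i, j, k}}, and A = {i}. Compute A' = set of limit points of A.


A' = {j}

For each x ∈ X, list the open sets U ∈ τ with x ∈ U, then check whether U ∩ (A ∖ {x}) ≠ ∅ for every such U.
  x = i: open {i} ∋ x has {i} ∩ (A ∖ {i}) = ∅, so x is NOT a limit point.
  x = j: opens ∋ x are {i, j}, {i, j, k}; each meets A ∖ {j}, so x IS a limit point.
  x = k: open {k} ∋ x has {k} ∩ (A ∖ {k}) = ∅, so x is NOT a limit point.
Collecting: A' = {j}.


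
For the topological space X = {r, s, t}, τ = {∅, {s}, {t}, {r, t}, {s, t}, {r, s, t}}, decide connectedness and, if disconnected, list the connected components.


(X, τ) is disconnected; components = [{s}, {r, t}].

Find clopen sets (U ∈ τ with X ∖ U ∈ τ):
  U = ∅, X ∖ U = {r, s, t} — both open, so U is clopen.
  U = {s}, X ∖ U = {r, t} — both open, so U is clopen.
  U = {r, t}, X ∖ U = {s} — both open, so U is clopen.
  U = {r, s, t}, X ∖ U = ∅ — both open, so U is clopen.
Nontrivial clopen(s) exist: e.g. {s}. So (X, τ) is disconnected.
Compute connected components by grouping points that agree on all clopens:
  component: {s}
  component: {r, t}


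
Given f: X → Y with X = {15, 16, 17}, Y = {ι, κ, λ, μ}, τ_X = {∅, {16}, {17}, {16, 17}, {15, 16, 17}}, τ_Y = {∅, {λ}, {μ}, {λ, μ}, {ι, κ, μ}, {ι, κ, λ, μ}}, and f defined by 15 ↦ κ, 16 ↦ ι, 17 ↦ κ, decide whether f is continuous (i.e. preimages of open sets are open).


f IS continuous.

Compute f^{-1}(U) for each U ∈ τ_Y:
  U = ∅: f^{-1}(U) = ∅ ∈ τ_X ✓.
  U = {λ}: f^{-1}(U) = ∅ ∈ τ_X ✓.
  U = {μ}: f^{-1}(U) = ∅ ∈ τ_X ✓.
  U = {λ, μ}: f^{-1}(U) = ∅ ∈ τ_X ✓.
  U = {ι, κ, μ}: f^{-1}(U) = {15, 16, 17} ∈ τ_X ✓.
  U = {ι, κ, λ, μ}: f^{-1}(U) = {15, 16, 17} ∈ τ_X ✓.
Every preimage lies in τ_X, so f IS continuous.


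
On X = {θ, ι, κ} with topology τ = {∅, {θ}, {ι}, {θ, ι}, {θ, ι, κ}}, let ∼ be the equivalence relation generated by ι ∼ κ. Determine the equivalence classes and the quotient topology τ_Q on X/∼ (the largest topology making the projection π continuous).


X/∼ = {[θ], [ι=κ]}; |τ_Q| = 3.

Equivalence classes: [θ], [ι=κ].
Quotient map π: X → X/∼ sends θ ↦ [θ], ι ↦ [ι=κ], κ ↦ [ι=κ].
For each subset V ⊆ X/∼, compute π^{-1}(V) ⊆ X and check whether π^{-1}(V) ∈ τ. V is open in τ_Q iff π^{-1}(V) ∈ τ.
  V = {}: π^{-1}(V) = ∅ ∈ τ ✓.
  V = {[θ]}: π^{-1}(V) = {θ} ∈ τ ✓.
  V = {[ι=κ]}: π^{-1}(V) = {ι, κ} ∉ τ ✗.
  V = {[θ], [ι=κ]}: π^{-1}(V) = {θ, ι, κ} ∈ τ ✓.
Open sets in the quotient: τ_Q = {{}, {[θ]}, {[θ], [ι=κ]}} (3 elements).


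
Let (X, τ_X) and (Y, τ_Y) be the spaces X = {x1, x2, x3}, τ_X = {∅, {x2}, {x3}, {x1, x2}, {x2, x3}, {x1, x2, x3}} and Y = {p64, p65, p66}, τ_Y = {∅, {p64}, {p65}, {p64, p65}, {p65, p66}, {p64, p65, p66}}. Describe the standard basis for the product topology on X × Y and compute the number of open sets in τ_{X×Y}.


Basis B = {∅ × ∅, {x2} × {p64}, {x2} × {p65}, {x3} × {p64}, {x3} × {p65}, {x1, x2} × {p64}, {x1, x2} × {p65}, {x2} × {p64, p65}, {x2, x3} × {p64}, {x2} × {p65, p66}, {x2, x3} × {p65}, {x3} × {p64, p65}, {x3} × {p65, p66}, {x1, x2, x3} × {p64}, {x1, x2, x3} × {p65}, {x2} × {p64, p65, p66}, {x3} × {p64, p65, p66}, {x1, x2} × {p64, p65}, {x1, x2} × {p65, p66}, {x2, x3} × {p64, p65}, {x2, x3} × {p65, p66}, {x1, x2} × {p64, p65, p66}, {x1, x2, x3} × {p64, p65}, {x1, x2, x3} × {p65, p66}, {x2, x3} × {p64, p65, p66}, {x1, x2, x3} × {p64, p65, p66}}; |τ_{X×Y}| = 108.

Enumerate products U × V with U ∈ τ_X, V ∈ τ_Y (deduplicated):
  ∅ × ∅ = {} (∅)
  {x2} × {p64} = {(x2,p64)}
  {x2} × {p65} = {(x2,p65)}
  {x3} × {p64} = {(x3,p64)}
  {x3} × {p65} = {(x3,p65)}
  {x1, x2} × {p64} = {(x1,p64), (x2,p64)}
  {x1, x2} × {p65} = {(x1,p65), (x2,p65)}
  {x2} × {p64, p65} = {(x2,p64), (x2,p65)}
  {x2, x3} × {p64} = {(x2,p64), (x3,p64)}
  {x2} × {p65, p66} = {(x2,p65), (x2,p66)}
  {x2, x3} × {p65} = {(x2,p65), (x3,p65)}
  {x3} × {p64, p65} = {(x3,p64), (x3,p65)}
  {x3} × {p65, p66} = {(x3,p65), (x3,p66)}
  {x1, x2, x3} × {p64} = {(x1,p64), (x2,p64), (x3,p64)}
  {x1, x2, x3} × {p65} = {(x1,p65), (x2,p65), (x3,p65)}
  {x2} × {p64, p65, p66} = {(x2,p64), (x2,p65), (x2,p66)}
  {x3} × {p64, p65, p66} = {(x3,p64), (x3,p65), (x3,p66)}
  {x1, x2} × {p64, p65} = {(x1,p64), (x1,p65), (x2,p64), (x2,p65)}
  {x1, x2} × {p65, p66} = {(x1,p65), (x1,p66), (x2,p65), (x2,p66)}
  {x2, x3} × {p64, p65} = {(x2,p64), (x2,p65), (x3,p64), (x3,p65)}
  {x2, x3} × {p65, p66} = {(x2,p65), (x2,p66), (x3,p65), (x3,p66)}
  {x1, x2} × {p64, p65, p66} = {(x1,p64), (x1,p65), (x1,p66), (x2,p64), (x2,p65), (x2,p66)}
  {x1, x2, x3} × {p64, p65} = {(x1,p64), (x1,p65), (x2,p64), (x2,p65), (x3,p64), (x3,p65)}
  {x1, x2, x3} × {p65, p66} = {(x1,p65), (x1,p66), (x2,p65), (x2,p66), (x3,p65), (x3,p66)}
  {x2, x3} × {p64, p65, p66} = {(x2,p64), (x2,p65), (x2,p66), (x3,p64), (x3,p65), (x3,p66)}
  {x1, x2, x3} × {p64, p65, p66} = {(x1,p64), (x1,p65), (x1,p66), (x2,p64), (x2,p65), (x2,p66), (x3,p64), (x3,p65), (x3,p66)}
These 26 distinct sets form the basis B.
Close under arbitrary unions to get τ_{X×Y}; counting gives |τ_{X×Y}| = 108.


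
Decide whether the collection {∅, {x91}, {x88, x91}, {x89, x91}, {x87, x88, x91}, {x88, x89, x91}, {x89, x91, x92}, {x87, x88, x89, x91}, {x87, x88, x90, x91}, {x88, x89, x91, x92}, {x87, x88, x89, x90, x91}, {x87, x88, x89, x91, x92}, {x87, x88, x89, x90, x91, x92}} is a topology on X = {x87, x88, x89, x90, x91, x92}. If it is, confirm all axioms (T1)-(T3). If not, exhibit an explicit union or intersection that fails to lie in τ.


τ IS a topology on X.

Axiom (T1): ∅ ∈ τ? Yes; X ∈ τ? Yes.
Axiom (T2/T3): check pairwise unions and intersections of members of τ.
All pairwise intersections and unions checked — each lies in τ. Therefore τ satisfies (T1), (T2), (T3): it IS a topology on X.


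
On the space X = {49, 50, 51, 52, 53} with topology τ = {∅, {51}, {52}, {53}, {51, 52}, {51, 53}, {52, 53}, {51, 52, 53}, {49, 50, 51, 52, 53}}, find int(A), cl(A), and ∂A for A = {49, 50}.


int(A) = ∅, cl(A) = {49, 50}, ∂A = {49, 50}.

Closed sets in (X, τ) are complements of opens:
  closed(X, τ) = {∅, {49, 50}, {49, 50, 51}, {49, 50, 52}, {49, 50, 53}, {49, 50, 51, 52}, {49, 50, 51, 53}, {49, 50, 52, 53}, {49, 50, 51, 52, 53}}.
int(A) = ⋃ {U ∈ τ : U ⊆ A}. Opens contained in A: ∅.
Taking the union of these: int(A) = ∅.
cl(A) = ⋂ {C closed : A ⊆ C}. Closed sets containing A: {49, 50}, {49, 50, 51}, {49, 50, 52}, {49, 50, 53}, {49, 50, 51, 52}, {49, 50, 51, 53}, {49, 50, 52, 53}, {49, 50, 51, 52, 53}.
Intersecting these: cl(A) = {49, 50}.
∂A = cl(A) ∖ int(A) = {49, 50} ∖ ∅ = {49, 50}.


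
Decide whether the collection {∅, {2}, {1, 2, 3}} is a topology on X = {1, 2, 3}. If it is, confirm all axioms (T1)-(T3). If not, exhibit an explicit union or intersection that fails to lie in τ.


τ IS a topology on X.

Axiom (T1): ∅ ∈ τ? Yes; X ∈ τ? Yes.
Axiom (T2/T3): check pairwise unions and intersections of members of τ.
All pairwise intersections and unions checked — each lies in τ. Therefore τ satisfies (T1), (T2), (T3): it IS a topology on X.


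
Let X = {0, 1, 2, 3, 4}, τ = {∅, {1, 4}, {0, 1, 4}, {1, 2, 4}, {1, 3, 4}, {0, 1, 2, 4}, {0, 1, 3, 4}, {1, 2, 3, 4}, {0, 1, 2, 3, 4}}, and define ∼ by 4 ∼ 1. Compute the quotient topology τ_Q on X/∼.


X/∼ = {[0], [1=4], [2], [3]}; |τ_Q| = 9.

Equivalence classes: [0], [1=4], [2], [3].
Quotient map π: X → X/∼ sends 0 ↦ [0], 1 ↦ [1=4], 2 ↦ [2], 3 ↦ [3], 4 ↦ [1=4].
For each subset V ⊆ X/∼, compute π^{-1}(V) ⊆ X and check whether π^{-1}(V) ∈ τ. V is open in τ_Q iff π^{-1}(V) ∈ τ.
  V = {}: π^{-1}(V) = ∅ ∈ τ ✓.
  V = {[0]}: π^{-1}(V) = {0} ∉ τ ✗.
  V = {[1=4]}: π^{-1}(V) = {1, 4} ∈ τ ✓.
  V = {[0], [1=4]}: π^{-1}(V) = {0, 1, 4} ∈ τ ✓.
  V = {[2]}: π^{-1}(V) = {2} ∉ τ ✗.
  V = {[0], [2]}: π^{-1}(V) = {0, 2} ∉ τ ✗.
  V = {[1=4], [2]}: π^{-1}(V) = {1, 2, 4} ∈ τ ✓.
  V = {[0], [1=4], [2]}: π^{-1}(V) = {0, 1, 2, 4} ∈ τ ✓.
  V = {[3]}: π^{-1}(V) = {3} ∉ τ ✗.
  V = {[0], [3]}: π^{-1}(V) = {0, 3} ∉ τ ✗.
  V = {[1=4], [3]}: π^{-1}(V) = {1, 3, 4} ∈ τ ✓.
  V = {[0], [1=4], [3]}: π^{-1}(V) = {0, 1, 3, 4} ∈ τ ✓.
  V = {[2], [3]}: π^{-1}(V) = {2, 3} ∉ τ ✗.
  V = {[0], [2], [3]}: π^{-1}(V) = {0, 2, 3} ∉ τ ✗.
  V = {[1=4], [2], [3]}: π^{-1}(V) = {1, 2, 3, 4} ∈ τ ✓.
  V = {[0], [1=4], [2], [3]}: π^{-1}(V) = {0, 1, 2, 3, 4} ∈ τ ✓.
Open sets in the quotient: τ_Q = {{}, {[1=4]}, {[0], [1=4]}, {[1=4], [2]}, {[0], [1=4], [2]}, {[1=4], [3]}, {[0], [1=4], [3]}, {[1=4], [2], [3]}, {[0], [1=4], [2], [3]}} (9 elements).


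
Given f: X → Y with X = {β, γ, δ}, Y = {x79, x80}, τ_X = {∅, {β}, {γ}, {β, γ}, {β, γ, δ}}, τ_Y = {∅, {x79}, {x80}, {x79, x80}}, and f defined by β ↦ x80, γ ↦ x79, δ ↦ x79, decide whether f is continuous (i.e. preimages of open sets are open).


f is NOT continuous.

Compute f^{-1}(U) for each U ∈ τ_Y:
  U = ∅: f^{-1}(U) = ∅ ∈ τ_X ✓.
  U = {x79}: f^{-1}(U) = {γ, δ} ∉ τ_X ✗.
  U = {x80}: f^{-1}(U) = {β} ∈ τ_X ✓.
  U = {x79, x80}: f^{-1}(U) = {β, γ, δ} ∈ τ_X ✓.
Found U = {x79} with f^{-1}(U) = {γ, δ} not in τ_X. Therefore f is NOT continuous.


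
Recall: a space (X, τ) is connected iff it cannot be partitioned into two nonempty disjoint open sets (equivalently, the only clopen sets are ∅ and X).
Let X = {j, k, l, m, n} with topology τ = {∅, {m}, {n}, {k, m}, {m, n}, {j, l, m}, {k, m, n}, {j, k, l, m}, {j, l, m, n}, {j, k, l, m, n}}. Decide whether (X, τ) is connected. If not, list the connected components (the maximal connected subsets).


(X, τ) is disconnected; components = [{n}, {j, k, l, m}].

Find clopen sets (U ∈ τ with X ∖ U ∈ τ):
  U = ∅, X ∖ U = {j, k, l, m, n} — both open, so U is clopen.
  U = {n}, X ∖ U = {j, k, l, m} — both open, so U is clopen.
  U = {j, k, l, m}, X ∖ U = {n} — both open, so U is clopen.
  U = {j, k, l, m, n}, X ∖ U = ∅ — both open, so U is clopen.
Nontrivial clopen(s) exist: e.g. {n}. So (X, τ) is disconnected.
Compute connected components by grouping points that agree on all clopens:
  component: {n}
  component: {j, k, l, m}


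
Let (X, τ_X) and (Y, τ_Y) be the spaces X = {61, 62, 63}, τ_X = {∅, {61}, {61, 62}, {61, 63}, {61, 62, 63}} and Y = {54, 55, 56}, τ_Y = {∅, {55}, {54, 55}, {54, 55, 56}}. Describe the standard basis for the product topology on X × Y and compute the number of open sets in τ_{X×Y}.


Basis B = {∅ × ∅, {61} × {55}, {61} × {54, 55}, {61, 62} × {55}, {61, 63} × {55}, {61} × {54, 55, 56}, {61, 62, 63} × {55}, {61, 62} × {54, 55}, {61, 63} × {54, 55}, {61, 62} × {54, 55, 56}, {61, 63} × {54, 55, 56}, {61, 62, 63} × {54, 55}, {61, 62, 63} × {54, 55, 56}}; |τ_{X×Y}| = 30.

Enumerate products U × V with U ∈ τ_X, V ∈ τ_Y (deduplicated):
  ∅ × ∅ = {} (∅)
  {61} × {55} = {(61,55)}
  {61} × {54, 55} = {(61,54), (61,55)}
  {61, 62} × {55} = {(61,55), (62,55)}
  {61, 63} × {55} = {(61,55), (63,55)}
  {61} × {54, 55, 56} = {(61,54), (61,55), (61,56)}
  {61, 62, 63} × {55} = {(61,55), (62,55), (63,55)}
  {61, 62} × {54, 55} = {(61,54), (61,55), (62,54), (62,55)}
  {61, 63} × {54, 55} = {(61,54), (61,55), (63,54), (63,55)}
  {61, 62} × {54, 55, 56} = {(61,54), (61,55), (61,56), (62,54), (62,55), (62,56)}
  {61, 63} × {54, 55, 56} = {(61,54), (61,55), (61,56), (63,54), (63,55), (63,56)}
  {61, 62, 63} × {54, 55} = {(61,54), (61,55), (62,54), (62,55), (63,54), (63,55)}
  {61, 62, 63} × {54, 55, 56} = {(61,54), (61,55), (61,56), (62,54), (62,55), (62,56), (63,54), (63,55), (63,56)}
These 13 distinct sets form the basis B.
Close under arbitrary unions to get τ_{X×Y}; counting gives |τ_{X×Y}| = 30.


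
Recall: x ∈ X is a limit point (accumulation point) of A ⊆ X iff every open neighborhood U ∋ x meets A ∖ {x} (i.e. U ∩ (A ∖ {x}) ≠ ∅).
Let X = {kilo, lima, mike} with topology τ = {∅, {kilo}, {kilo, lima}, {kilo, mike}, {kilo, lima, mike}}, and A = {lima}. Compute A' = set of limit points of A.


A' = ∅

For each x ∈ X, list the open sets U ∈ τ with x ∈ U, then check whether U ∩ (A ∖ {x}) ≠ ∅ for every such U.
  x = kilo: open {kilo} ∋ x has {kilo} ∩ (A ∖ {kilo}) = ∅, so x is NOT a limit point.
  x = lima: open {kilo, lima} ∋ x has {kilo, lima} ∩ (A ∖ {lima}) = ∅, so x is NOT a limit point.
  x = mike: open {kilo, mike} ∋ x has {kilo, mike} ∩ (A ∖ {mike}) = ∅, so x is NOT a limit point.
Collecting: A' = ∅.


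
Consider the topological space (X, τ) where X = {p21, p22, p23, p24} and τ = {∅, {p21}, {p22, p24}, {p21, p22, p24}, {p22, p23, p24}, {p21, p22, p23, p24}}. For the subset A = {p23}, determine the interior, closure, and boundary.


int(A) = ∅, cl(A) = {p23}, ∂A = {p23}.

Closed sets in (X, τ) are complements of opens:
  closed(X, τ) = {∅, {p21}, {p23}, {p21, p23}, {p22, p23, p24}, {p21, p22, p23, p24}}.
int(A) = ⋃ {U ∈ τ : U ⊆ A}. Opens contained in A: ∅.
Taking the union of these: int(A) = ∅.
cl(A) = ⋂ {C closed : A ⊆ C}. Closed sets containing A: {p23}, {p21, p23}, {p22, p23, p24}, {p21, p22, p23, p24}.
Intersecting these: cl(A) = {p23}.
∂A = cl(A) ∖ int(A) = {p23} ∖ ∅ = {p23}.


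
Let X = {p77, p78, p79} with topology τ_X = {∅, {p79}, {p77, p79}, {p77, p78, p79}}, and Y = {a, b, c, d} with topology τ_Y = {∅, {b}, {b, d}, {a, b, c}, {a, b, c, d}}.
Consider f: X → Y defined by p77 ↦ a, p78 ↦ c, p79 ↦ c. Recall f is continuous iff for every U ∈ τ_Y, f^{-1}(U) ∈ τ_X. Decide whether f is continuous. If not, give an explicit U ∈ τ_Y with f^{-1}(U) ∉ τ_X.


f IS continuous.

Compute f^{-1}(U) for each U ∈ τ_Y:
  U = ∅: f^{-1}(U) = ∅ ∈ τ_X ✓.
  U = {b}: f^{-1}(U) = ∅ ∈ τ_X ✓.
  U = {b, d}: f^{-1}(U) = ∅ ∈ τ_X ✓.
  U = {a, b, c}: f^{-1}(U) = {p77, p78, p79} ∈ τ_X ✓.
  U = {a, b, c, d}: f^{-1}(U) = {p77, p78, p79} ∈ τ_X ✓.
Every preimage lies in τ_X, so f IS continuous.


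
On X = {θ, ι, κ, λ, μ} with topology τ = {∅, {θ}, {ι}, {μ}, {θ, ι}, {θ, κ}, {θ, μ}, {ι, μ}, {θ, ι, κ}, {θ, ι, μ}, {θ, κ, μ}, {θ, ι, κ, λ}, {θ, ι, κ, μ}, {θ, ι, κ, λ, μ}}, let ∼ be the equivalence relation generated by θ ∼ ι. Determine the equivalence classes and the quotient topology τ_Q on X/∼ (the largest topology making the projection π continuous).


X/∼ = {[θ=ι], [κ], [λ], [μ]}; |τ_Q| = 8.

Equivalence classes: [θ=ι], [κ], [λ], [μ].
Quotient map π: X → X/∼ sends θ ↦ [θ=ι], ι ↦ [θ=ι], κ ↦ [κ], λ ↦ [λ], μ ↦ [μ].
For each subset V ⊆ X/∼, compute π^{-1}(V) ⊆ X and check whether π^{-1}(V) ∈ τ. V is open in τ_Q iff π^{-1}(V) ∈ τ.
  V = {}: π^{-1}(V) = ∅ ∈ τ ✓.
  V = {[θ=ι]}: π^{-1}(V) = {θ, ι} ∈ τ ✓.
  V = {[κ]}: π^{-1}(V) = {κ} ∉ τ ✗.
  V = {[θ=ι], [κ]}: π^{-1}(V) = {θ, ι, κ} ∈ τ ✓.
  V = {[λ]}: π^{-1}(V) = {λ} ∉ τ ✗.
  V = {[θ=ι], [λ]}: π^{-1}(V) = {θ, ι, λ} ∉ τ ✗.
  V = {[κ], [λ]}: π^{-1}(V) = {κ, λ} ∉ τ ✗.
  V = {[θ=ι], [κ], [λ]}: π^{-1}(V) = {θ, ι, κ, λ} ∈ τ ✓.
  V = {[μ]}: π^{-1}(V) = {μ} ∈ τ ✓.
  V = {[θ=ι], [μ]}: π^{-1}(V) = {θ, ι, μ} ∈ τ ✓.
  V = {[κ], [μ]}: π^{-1}(V) = {κ, μ} ∉ τ ✗.
  V = {[θ=ι], [κ], [μ]}: π^{-1}(V) = {θ, ι, κ, μ} ∈ τ ✓.
  V = {[λ], [μ]}: π^{-1}(V) = {λ, μ} ∉ τ ✗.
  V = {[θ=ι], [λ], [μ]}: π^{-1}(V) = {θ, ι, λ, μ} ∉ τ ✗.
  V = {[κ], [λ], [μ]}: π^{-1}(V) = {κ, λ, μ} ∉ τ ✗.
  V = {[θ=ι], [κ], [λ], [μ]}: π^{-1}(V) = {θ, ι, κ, λ, μ} ∈ τ ✓.
Open sets in the quotient: τ_Q = {{}, {[θ=ι]}, {[θ=ι], [κ]}, {[θ=ι], [κ], [λ]}, {[μ]}, {[θ=ι], [μ]}, {[θ=ι], [κ], [μ]}, {[θ=ι], [κ], [λ], [μ]}} (8 elements).


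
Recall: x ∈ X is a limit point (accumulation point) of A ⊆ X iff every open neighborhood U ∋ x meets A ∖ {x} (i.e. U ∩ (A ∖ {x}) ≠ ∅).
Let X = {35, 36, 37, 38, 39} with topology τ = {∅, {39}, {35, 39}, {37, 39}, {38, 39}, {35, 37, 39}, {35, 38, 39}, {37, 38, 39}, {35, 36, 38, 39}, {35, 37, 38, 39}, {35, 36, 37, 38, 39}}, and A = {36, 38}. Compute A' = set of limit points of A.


A' = {36}

For each x ∈ X, list the open sets U ∈ τ with x ∈ U, then check whether U ∩ (A ∖ {x}) ≠ ∅ for every such U.
  x = 35: open {35, 39} ∋ x has {35, 39} ∩ (A ∖ {35}) = ∅, so x is NOT a limit point.
  x = 36: opens ∋ x are {35, 36, 38, 39}, {35, 36, 37, 38, 39}; each meets A ∖ {36}, so x IS a limit point.
  x = 37: open {37, 39} ∋ x has {37, 39} ∩ (A ∖ {37}) = ∅, so x is NOT a limit point.
  x = 38: open {38, 39} ∋ x has {38, 39} ∩ (A ∖ {38}) = ∅, so x is NOT a limit point.
  x = 39: open {39} ∋ x has {39} ∩ (A ∖ {39}) = ∅, so x is NOT a limit point.
Collecting: A' = {36}.


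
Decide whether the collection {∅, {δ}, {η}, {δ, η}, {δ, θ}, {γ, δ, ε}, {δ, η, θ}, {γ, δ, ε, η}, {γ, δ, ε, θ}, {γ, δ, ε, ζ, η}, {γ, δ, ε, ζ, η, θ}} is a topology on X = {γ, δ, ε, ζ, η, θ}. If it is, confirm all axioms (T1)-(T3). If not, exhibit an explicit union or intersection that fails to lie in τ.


τ is NOT a topology on X.

Axiom (T1): ∅ ∈ τ? Yes; X ∈ τ? Yes.
Axiom (T2/T3): check pairwise unions and intersections of members of τ.
Counterexample for (T2): {η} ∪ {γ, δ, ε, θ} = {γ, δ, ε, η, θ} ∉ τ. Therefore τ is NOT a topology.


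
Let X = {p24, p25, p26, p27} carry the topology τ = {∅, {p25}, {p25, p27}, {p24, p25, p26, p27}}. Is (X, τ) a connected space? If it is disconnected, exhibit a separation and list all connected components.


(X, τ) is connected.

Find clopen sets (U ∈ τ with X ∖ U ∈ τ):
  U = ∅, X ∖ U = {p24, p25, p26, p27} — both open, so U is clopen.
  U = {p24, p25, p26, p27}, X ∖ U = ∅ — both open, so U is clopen.
Only trivial clopens (∅ and X) exist, so (X, τ) is connected.
Compute connected components by grouping points that agree on all clopens:
  component: {p24, p25, p26, p27}


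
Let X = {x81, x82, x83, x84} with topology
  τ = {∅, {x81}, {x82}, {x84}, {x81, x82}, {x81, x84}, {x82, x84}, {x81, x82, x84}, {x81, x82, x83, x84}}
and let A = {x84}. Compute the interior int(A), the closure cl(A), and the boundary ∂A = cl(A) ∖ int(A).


int(A) = {x84}, cl(A) = {x83, x84}, ∂A = {x83}.

Closed sets in (X, τ) are complements of opens:
  closed(X, τ) = {∅, {x83}, {x81, x83}, {x82, x83}, {x83, x84}, {x81, x82, x83}, {x81, x83, x84}, {x82, x83, x84}, {x81, x82, x83, x84}}.
int(A) = ⋃ {U ∈ τ : U ⊆ A}. Opens contained in A: ∅, {x84}.
Taking the union of these: int(A) = {x84}.
cl(A) = ⋂ {C closed : A ⊆ C}. Closed sets containing A: {x83, x84}, {x81, x83, x84}, {x82, x83, x84}, {x81, x82, x83, x84}.
Intersecting these: cl(A) = {x83, x84}.
∂A = cl(A) ∖ int(A) = {x83, x84} ∖ {x84} = {x83}.


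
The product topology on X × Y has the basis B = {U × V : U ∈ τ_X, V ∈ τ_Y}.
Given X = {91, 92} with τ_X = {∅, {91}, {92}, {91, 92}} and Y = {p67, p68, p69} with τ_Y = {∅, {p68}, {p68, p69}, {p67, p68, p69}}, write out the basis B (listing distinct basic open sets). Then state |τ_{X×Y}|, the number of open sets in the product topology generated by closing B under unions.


Basis B = {∅ × ∅, {91} × {p68}, {92} × {p68}, {91} × {p68, p69}, {91, 92} × {p68}, {92} × {p68, p69}, {91} × {p67, p68, p69}, {92} × {p67, p68, p69}, {91, 92} × {p68, p69}, {91, 92} × {p67, p68, p69}}; |τ_{X×Y}| = 16.

Enumerate products U × V with U ∈ τ_X, V ∈ τ_Y (deduplicated):
  ∅ × ∅ = {} (∅)
  {91} × {p68} = {(91,p68)}
  {92} × {p68} = {(92,p68)}
  {91} × {p68, p69} = {(91,p68), (91,p69)}
  {91, 92} × {p68} = {(91,p68), (92,p68)}
  {92} × {p68, p69} = {(92,p68), (92,p69)}
  {91} × {p67, p68, p69} = {(91,p67), (91,p68), (91,p69)}
  {92} × {p67, p68, p69} = {(92,p67), (92,p68), (92,p69)}
  {91, 92} × {p68, p69} = {(91,p68), (91,p69), (92,p68), (92,p69)}
  {91, 92} × {p67, p68, p69} = {(91,p67), (91,p68), (91,p69), (92,p67), (92,p68), (92,p69)}
These 10 distinct sets form the basis B.
Close under arbitrary unions to get τ_{X×Y}; counting gives |τ_{X×Y}| = 16.


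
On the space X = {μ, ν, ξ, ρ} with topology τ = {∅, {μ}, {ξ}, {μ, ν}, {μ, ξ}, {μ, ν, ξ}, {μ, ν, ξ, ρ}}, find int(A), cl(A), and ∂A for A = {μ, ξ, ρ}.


int(A) = {μ, ξ}, cl(A) = {μ, ν, ξ, ρ}, ∂A = {ν, ρ}.

Closed sets in (X, τ) are complements of opens:
  closed(X, τ) = {∅, {ρ}, {ν, ρ}, {ξ, ρ}, {μ, ν, ρ}, {ν, ξ, ρ}, {μ, ν, ξ, ρ}}.
int(A) = ⋃ {U ∈ τ : U ⊆ A}. Opens contained in A: ∅, {μ}, {ξ}, {μ, ξ}.
Taking the union of these: int(A) = {μ, ξ}.
cl(A) = ⋂ {C closed : A ⊆ C}. Closed sets containing A: {μ, ν, ξ, ρ}.
Intersecting these: cl(A) = {μ, ν, ξ, ρ}.
∂A = cl(A) ∖ int(A) = {μ, ν, ξ, ρ} ∖ {μ, ξ} = {ν, ρ}.


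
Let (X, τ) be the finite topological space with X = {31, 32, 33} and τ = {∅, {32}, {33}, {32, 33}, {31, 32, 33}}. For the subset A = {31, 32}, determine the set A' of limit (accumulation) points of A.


A' = {31}

For each x ∈ X, list the open sets U ∈ τ with x ∈ U, then check whether U ∩ (A ∖ {x}) ≠ ∅ for every such U.
  x = 31: opens ∋ x are {31, 32, 33}; each meets A ∖ {31}, so x IS a limit point.
  x = 32: open {32} ∋ x has {32} ∩ (A ∖ {32}) = ∅, so x is NOT a limit point.
  x = 33: open {33} ∋ x has {33} ∩ (A ∖ {33}) = ∅, so x is NOT a limit point.
Collecting: A' = {31}.


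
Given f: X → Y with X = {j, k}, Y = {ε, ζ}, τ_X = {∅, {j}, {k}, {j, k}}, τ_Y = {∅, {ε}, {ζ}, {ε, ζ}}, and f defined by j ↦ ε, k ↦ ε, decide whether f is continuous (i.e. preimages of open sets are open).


f IS continuous.

Compute f^{-1}(U) for each U ∈ τ_Y:
  U = ∅: f^{-1}(U) = ∅ ∈ τ_X ✓.
  U = {ε}: f^{-1}(U) = {j, k} ∈ τ_X ✓.
  U = {ζ}: f^{-1}(U) = ∅ ∈ τ_X ✓.
  U = {ε, ζ}: f^{-1}(U) = {j, k} ∈ τ_X ✓.
Every preimage lies in τ_X, so f IS continuous.


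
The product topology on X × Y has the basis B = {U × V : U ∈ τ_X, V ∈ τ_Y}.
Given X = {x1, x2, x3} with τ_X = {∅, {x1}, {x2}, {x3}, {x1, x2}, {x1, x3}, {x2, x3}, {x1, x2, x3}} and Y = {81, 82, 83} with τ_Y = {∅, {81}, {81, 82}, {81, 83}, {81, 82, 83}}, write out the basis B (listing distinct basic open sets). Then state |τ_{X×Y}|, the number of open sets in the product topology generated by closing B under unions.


Basis B = {∅ × ∅, {x1} × {81}, {x2} × {81}, {x3} × {81}, {x1} × {81, 82}, {x1} × {81, 83}, {x1, x2} × {81}, {x1, x3} × {81}, {x2} × {81, 82}, {x2} × {81, 83}, {x2, x3} × {81}, {x3} × {81, 82}, {x3} × {81, 83}, {x1} × {81, 82, 83}, {x1, x2, x3} × {81}, {x2} × {81, 82, 83}, {x3} × {81, 82, 83}, {x1, x2} × {81, 82}, {x1, x3} × {81, 82}, {x1, x2} × {81, 83}, {x1, x3} × {81, 83}, {x2, x3} × {81, 82}, {x2, x3} × {81, 83}, {x1, x2} × {81, 82, 83}, {x1, x3} × {81, 82, 83}, {x1, x2, x3} × {81, 82}, {x1, x2, x3} × {81, 83}, {x2, x3} × {81, 82, 83}, {x1, x2, x3} × {81, 82, 83}}; |τ_{X×Y}| = 125.

Enumerate products U × V with U ∈ τ_X, V ∈ τ_Y (deduplicated):
  ∅ × ∅ = {} (∅)
  {x1} × {81} = {(x1,81)}
  {x2} × {81} = {(x2,81)}
  {x3} × {81} = {(x3,81)}
  {x1} × {81, 82} = {(x1,81), (x1,82)}
  {x1} × {81, 83} = {(x1,81), (x1,83)}
  {x1, x2} × {81} = {(x1,81), (x2,81)}
  {x1, x3} × {81} = {(x1,81), (x3,81)}
  {x2} × {81, 82} = {(x2,81), (x2,82)}
  {x2} × {81, 83} = {(x2,81), (x2,83)}
  {x2, x3} × {81} = {(x2,81), (x3,81)}
  {x3} × {81, 82} = {(x3,81), (x3,82)}
  {x3} × {81, 83} = {(x3,81), (x3,83)}
  {x1} × {81, 82, 83} = {(x1,81), (x1,82), (x1,83)}
  {x1, x2, x3} × {81} = {(x1,81), (x2,81), (x3,81)}
  {x2} × {81, 82, 83} = {(x2,81), (x2,82), (x2,83)}
  {x3} × {81, 82, 83} = {(x3,81), (x3,82), (x3,83)}
  {x1, x2} × {81, 82} = {(x1,81), (x1,82), (x2,81), (x2,82)}
  {x1, x3} × {81, 82} = {(x1,81), (x1,82), (x3,81), (x3,82)}
  {x1, x2} × {81, 83} = {(x1,81), (x1,83), (x2,81), (x2,83)}
  {x1, x3} × {81, 83} = {(x1,81), (x1,83), (x3,81), (x3,83)}
  {x2, x3} × {81, 82} = {(x2,81), (x2,82), (x3,81), (x3,82)}
  {x2, x3} × {81, 83} = {(x2,81), (x2,83), (x3,81), (x3,83)}
  {x1, x2} × {81, 82, 83} = {(x1,81), (x1,82), (x1,83), (x2,81), (x2,82), (x2,83)}
  {x1, x3} × {81, 82, 83} = {(x1,81), (x1,82), (x1,83), (x3,81), (x3,82), (x3,83)}
  {x1, x2, x3} × {81, 82} = {(x1,81), (x1,82), (x2,81), (x2,82), (x3,81), (x3,82)}
  {x1, x2, x3} × {81, 83} = {(x1,81), (x1,83), (x2,81), (x2,83), (x3,81), (x3,83)}
  {x2, x3} × {81, 82, 83} = {(x2,81), (x2,82), (x2,83), (x3,81), (x3,82), (x3,83)}
  {x1, x2, x3} × {81, 82, 83} = {(x1,81), (x1,82), (x1,83), (x2,81), (x2,82), (x2,83), (x3,81), (x3,82), (x3,83)}
These 29 distinct sets form the basis B.
Close under arbitrary unions to get τ_{X×Y}; counting gives |τ_{X×Y}| = 125.


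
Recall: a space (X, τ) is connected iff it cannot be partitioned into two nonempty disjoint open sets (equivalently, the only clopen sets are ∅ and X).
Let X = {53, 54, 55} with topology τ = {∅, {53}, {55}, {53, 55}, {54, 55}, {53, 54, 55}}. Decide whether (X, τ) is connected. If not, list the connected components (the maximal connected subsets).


(X, τ) is disconnected; components = [{53}, {54, 55}].

Find clopen sets (U ∈ τ with X ∖ U ∈ τ):
  U = ∅, X ∖ U = {53, 54, 55} — both open, so U is clopen.
  U = {53}, X ∖ U = {54, 55} — both open, so U is clopen.
  U = {54, 55}, X ∖ U = {53} — both open, so U is clopen.
  U = {53, 54, 55}, X ∖ U = ∅ — both open, so U is clopen.
Nontrivial clopen(s) exist: e.g. {53}. So (X, τ) is disconnected.
Compute connected components by grouping points that agree on all clopens:
  component: {53}
  component: {54, 55}


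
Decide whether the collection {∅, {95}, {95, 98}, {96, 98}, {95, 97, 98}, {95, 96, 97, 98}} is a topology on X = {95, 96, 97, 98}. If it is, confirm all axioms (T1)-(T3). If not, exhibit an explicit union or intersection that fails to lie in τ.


τ is NOT a topology on X.

Axiom (T1): ∅ ∈ τ? Yes; X ∈ τ? Yes.
Axiom (T2/T3): check pairwise unions and intersections of members of τ.
Counterexample for (T2): {95} ∪ {96, 98} = {95, 96, 98} ∉ τ. Therefore τ is NOT a topology.


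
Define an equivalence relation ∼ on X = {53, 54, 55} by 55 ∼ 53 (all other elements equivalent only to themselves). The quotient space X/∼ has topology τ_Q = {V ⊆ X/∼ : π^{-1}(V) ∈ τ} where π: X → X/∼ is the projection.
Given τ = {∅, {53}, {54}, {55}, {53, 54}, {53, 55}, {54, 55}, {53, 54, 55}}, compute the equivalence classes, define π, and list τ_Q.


X/∼ = {[53=55], [54]}; |τ_Q| = 4.

Equivalence classes: [53=55], [54].
Quotient map π: X → X/∼ sends 53 ↦ [53=55], 54 ↦ [54], 55 ↦ [53=55].
For each subset V ⊆ X/∼, compute π^{-1}(V) ⊆ X and check whether π^{-1}(V) ∈ τ. V is open in τ_Q iff π^{-1}(V) ∈ τ.
  V = {}: π^{-1}(V) = ∅ ∈ τ ✓.
  V = {[53=55]}: π^{-1}(V) = {53, 55} ∈ τ ✓.
  V = {[54]}: π^{-1}(V) = {54} ∈ τ ✓.
  V = {[53=55], [54]}: π^{-1}(V) = {53, 54, 55} ∈ τ ✓.
Open sets in the quotient: τ_Q = {{}, {[53=55]}, {[54]}, {[53=55], [54]}} (4 elements).


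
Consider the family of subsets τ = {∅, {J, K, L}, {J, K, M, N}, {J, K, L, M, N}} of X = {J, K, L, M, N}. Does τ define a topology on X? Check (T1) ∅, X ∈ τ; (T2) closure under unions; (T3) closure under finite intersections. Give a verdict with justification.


τ is NOT a topology on X.

Axiom (T1): ∅ ∈ τ? Yes; X ∈ τ? Yes.
Axiom (T2/T3): check pairwise unions and intersections of members of τ.
Counterexample for (T3): {J, K, L} ∩ {J, K, M, N} = {J, K} ∉ τ. Therefore τ is NOT a topology.


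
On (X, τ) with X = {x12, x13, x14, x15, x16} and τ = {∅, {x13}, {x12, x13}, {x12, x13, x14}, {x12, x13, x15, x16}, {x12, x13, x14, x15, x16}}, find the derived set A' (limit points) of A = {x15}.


A' = {x16}

For each x ∈ X, list the open sets U ∈ τ with x ∈ U, then check whether U ∩ (A ∖ {x}) ≠ ∅ for every such U.
  x = x12: open {x12, x13} ∋ x has {x12, x13} ∩ (A ∖ {x12}) = ∅, so x is NOT a limit point.
  x = x13: open {x13} ∋ x has {x13} ∩ (A ∖ {x13}) = ∅, so x is NOT a limit point.
  x = x14: open {x12, x13, x14} ∋ x has {x12, x13, x14} ∩ (A ∖ {x14}) = ∅, so x is NOT a limit point.
  x = x15: open {x12, x13, x15, x16} ∋ x has {x12, x13, x15, x16} ∩ (A ∖ {x15}) = ∅, so x is NOT a limit point.
  x = x16: opens ∋ x are {x12, x13, x15, x16}, {x12, x13, x14, x15, x16}; each meets A ∖ {x16}, so x IS a limit point.
Collecting: A' = {x16}.


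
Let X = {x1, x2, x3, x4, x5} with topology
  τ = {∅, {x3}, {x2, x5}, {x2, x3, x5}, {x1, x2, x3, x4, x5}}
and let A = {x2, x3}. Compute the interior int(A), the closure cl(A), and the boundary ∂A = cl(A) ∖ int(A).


int(A) = {x3}, cl(A) = {x1, x2, x3, x4, x5}, ∂A = {x1, x2, x4, x5}.

Closed sets in (X, τ) are complements of opens:
  closed(X, τ) = {∅, {x1, x4}, {x1, x3, x4}, {x1, x2, x4, x5}, {x1, x2, x3, x4, x5}}.
int(A) = ⋃ {U ∈ τ : U ⊆ A}. Opens contained in A: ∅, {x3}.
Taking the union of these: int(A) = {x3}.
cl(A) = ⋂ {C closed : A ⊆ C}. Closed sets containing A: {x1, x2, x3, x4, x5}.
Intersecting these: cl(A) = {x1, x2, x3, x4, x5}.
∂A = cl(A) ∖ int(A) = {x1, x2, x3, x4, x5} ∖ {x3} = {x1, x2, x4, x5}.


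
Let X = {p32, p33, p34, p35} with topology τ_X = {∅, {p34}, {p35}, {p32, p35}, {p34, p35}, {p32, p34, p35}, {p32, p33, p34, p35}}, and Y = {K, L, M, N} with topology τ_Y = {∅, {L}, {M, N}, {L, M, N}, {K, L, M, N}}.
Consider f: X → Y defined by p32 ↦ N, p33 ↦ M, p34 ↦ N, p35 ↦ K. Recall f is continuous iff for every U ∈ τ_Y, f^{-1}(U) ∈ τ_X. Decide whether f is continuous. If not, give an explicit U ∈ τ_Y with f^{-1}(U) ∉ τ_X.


f is NOT continuous.

Compute f^{-1}(U) for each U ∈ τ_Y:
  U = ∅: f^{-1}(U) = ∅ ∈ τ_X ✓.
  U = {L}: f^{-1}(U) = ∅ ∈ τ_X ✓.
  U = {M, N}: f^{-1}(U) = {p32, p33, p34} ∉ τ_X ✗.
  U = {L, M, N}: f^{-1}(U) = {p32, p33, p34} ∉ τ_X ✗.
  U = {K, L, M, N}: f^{-1}(U) = {p32, p33, p34, p35} ∈ τ_X ✓.
Found U = {M, N} with f^{-1}(U) = {p32, p33, p34} not in τ_X. Therefore f is NOT continuous.


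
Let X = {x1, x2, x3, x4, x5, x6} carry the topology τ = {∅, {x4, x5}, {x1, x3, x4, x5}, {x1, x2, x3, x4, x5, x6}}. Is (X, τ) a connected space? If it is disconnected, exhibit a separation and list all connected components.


(X, τ) is connected.

Find clopen sets (U ∈ τ with X ∖ U ∈ τ):
  U = ∅, X ∖ U = {x1, x2, x3, x4, x5, x6} — both open, so U is clopen.
  U = {x1, x2, x3, x4, x5, x6}, X ∖ U = ∅ — both open, so U is clopen.
Only trivial clopens (∅ and X) exist, so (X, τ) is connected.
Compute connected components by grouping points that agree on all clopens:
  component: {x1, x2, x3, x4, x5, x6}


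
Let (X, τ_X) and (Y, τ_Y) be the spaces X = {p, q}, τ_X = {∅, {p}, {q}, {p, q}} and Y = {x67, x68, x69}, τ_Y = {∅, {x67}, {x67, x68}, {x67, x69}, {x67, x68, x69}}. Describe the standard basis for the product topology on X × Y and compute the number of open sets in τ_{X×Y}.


Basis B = {∅ × ∅, {p} × {x67}, {q} × {x67}, {p} × {x67, x68}, {p} × {x67, x69}, {p, q} × {x67}, {q} × {x67, x68}, {q} × {x67, x69}, {p} × {x67, x68, x69}, {q} × {x67, x68, x69}, {p, q} × {x67, x68}, {p, q} × {x67, x69}, {p, q} × {x67, x68, x69}}; |τ_{X×Y}| = 25.

Enumerate products U × V with U ∈ τ_X, V ∈ τ_Y (deduplicated):
  ∅ × ∅ = {} (∅)
  {p} × {x67} = {(p,x67)}
  {q} × {x67} = {(q,x67)}
  {p} × {x67, x68} = {(p,x67), (p,x68)}
  {p} × {x67, x69} = {(p,x67), (p,x69)}
  {p, q} × {x67} = {(p,x67), (q,x67)}
  {q} × {x67, x68} = {(q,x67), (q,x68)}
  {q} × {x67, x69} = {(q,x67), (q,x69)}
  {p} × {x67, x68, x69} = {(p,x67), (p,x68), (p,x69)}
  {q} × {x67, x68, x69} = {(q,x67), (q,x68), (q,x69)}
  {p, q} × {x67, x68} = {(p,x67), (p,x68), (q,x67), (q,x68)}
  {p, q} × {x67, x69} = {(p,x67), (p,x69), (q,x67), (q,x69)}
  {p, q} × {x67, x68, x69} = {(p,x67), (p,x68), (p,x69), (q,x67), (q,x68), (q,x69)}
These 13 distinct sets form the basis B.
Close under arbitrary unions to get τ_{X×Y}; counting gives |τ_{X×Y}| = 25.
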